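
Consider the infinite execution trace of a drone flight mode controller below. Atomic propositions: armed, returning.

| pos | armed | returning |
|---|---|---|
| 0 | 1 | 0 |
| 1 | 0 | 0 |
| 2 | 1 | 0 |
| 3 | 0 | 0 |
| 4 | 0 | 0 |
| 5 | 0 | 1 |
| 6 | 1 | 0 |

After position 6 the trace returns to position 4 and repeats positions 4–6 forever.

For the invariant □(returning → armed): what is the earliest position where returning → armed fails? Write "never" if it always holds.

5

Check returning → armed at each position in order: 0 ✓, 1 ✓, 2 ✓, 3 ✓, 4 ✓.
At position 5 the labels are {returning}, so returning → armed is false there. This is the first violation.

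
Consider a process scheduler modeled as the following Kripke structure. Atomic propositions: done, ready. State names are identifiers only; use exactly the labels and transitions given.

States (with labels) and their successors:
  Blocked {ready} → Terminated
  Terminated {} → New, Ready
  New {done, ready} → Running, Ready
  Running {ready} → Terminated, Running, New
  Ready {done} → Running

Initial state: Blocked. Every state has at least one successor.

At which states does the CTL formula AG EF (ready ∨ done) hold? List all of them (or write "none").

{Blocked, Terminated, New, Running, Ready}

States satisfying EF (ready ∨ done): {Blocked, Terminated, New, Running, Ready}.
States satisfying AG EF (ready ∨ done): {Blocked, Terminated, New, Running, Ready}.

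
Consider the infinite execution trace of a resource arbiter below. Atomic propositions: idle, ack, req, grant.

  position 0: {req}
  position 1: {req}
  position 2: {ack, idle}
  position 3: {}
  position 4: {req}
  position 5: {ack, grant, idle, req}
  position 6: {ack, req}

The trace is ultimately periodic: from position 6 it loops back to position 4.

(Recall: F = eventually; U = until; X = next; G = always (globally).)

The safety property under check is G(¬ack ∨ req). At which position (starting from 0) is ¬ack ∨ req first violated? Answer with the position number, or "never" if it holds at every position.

2

Check ¬ack ∨ req at each position in order: 0 ✓, 1 ✓.
At position 2 the labels are {ack, idle}, so ¬ack ∨ req is false there. This is the first violation.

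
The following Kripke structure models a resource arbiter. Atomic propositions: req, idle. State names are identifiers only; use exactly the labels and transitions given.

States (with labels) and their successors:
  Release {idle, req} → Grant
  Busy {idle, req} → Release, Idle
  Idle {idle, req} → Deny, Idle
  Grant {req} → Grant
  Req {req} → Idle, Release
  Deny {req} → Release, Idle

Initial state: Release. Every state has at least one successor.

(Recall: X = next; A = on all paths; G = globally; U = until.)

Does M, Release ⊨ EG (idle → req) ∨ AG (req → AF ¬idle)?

Yes

States satisfying idle → req: {Release, Busy, Idle, Grant, Req, Deny}.
States satisfying EG (idle → req): {Release, Busy, Idle, Grant, Req, Deny}.
States satisfying req → AF ¬idle: {Release, Grant, Req, Deny}.
States satisfying AG (req → AF ¬idle): {Release, Grant}.
States satisfying EG (idle → req) ∨ AG (req → AF ¬idle): {Release, Busy, Idle, Grant, Req, Deny}.
Release ∈ Sat(EG (idle → req) ∨ AG (req → AF ¬idle)).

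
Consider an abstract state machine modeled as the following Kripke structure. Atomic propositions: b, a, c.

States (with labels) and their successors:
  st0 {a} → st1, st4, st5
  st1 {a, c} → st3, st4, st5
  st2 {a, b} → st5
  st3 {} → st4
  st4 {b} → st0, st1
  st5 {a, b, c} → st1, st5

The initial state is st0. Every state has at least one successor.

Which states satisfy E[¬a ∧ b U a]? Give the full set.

{st0, st1, st2, st4, st5}

States satisfying ¬a ∧ b: {st4}.
States satisfying a: {st0, st1, st2, st5}.
States satisfying E[¬a ∧ b U a]: {st0, st1, st2, st4, st5}.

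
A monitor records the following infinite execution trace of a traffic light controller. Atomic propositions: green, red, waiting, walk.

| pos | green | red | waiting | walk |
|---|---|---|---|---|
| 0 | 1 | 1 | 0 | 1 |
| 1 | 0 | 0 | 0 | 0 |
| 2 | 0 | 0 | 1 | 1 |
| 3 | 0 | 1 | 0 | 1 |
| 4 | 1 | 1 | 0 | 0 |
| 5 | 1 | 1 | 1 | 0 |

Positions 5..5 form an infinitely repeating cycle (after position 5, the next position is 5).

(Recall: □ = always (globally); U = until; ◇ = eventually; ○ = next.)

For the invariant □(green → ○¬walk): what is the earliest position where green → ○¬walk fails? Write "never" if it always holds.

never

green → ○¬walk holds at every position 0..5, and those are all the positions the trace ever visits, so the invariant □(green → ○¬walk) is never violated.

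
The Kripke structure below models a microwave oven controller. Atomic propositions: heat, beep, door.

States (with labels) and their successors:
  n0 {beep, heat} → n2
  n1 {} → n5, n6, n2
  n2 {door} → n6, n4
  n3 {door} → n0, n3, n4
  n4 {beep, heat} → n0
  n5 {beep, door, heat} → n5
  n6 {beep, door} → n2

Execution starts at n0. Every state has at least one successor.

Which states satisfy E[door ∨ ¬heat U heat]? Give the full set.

{n0, n1, n2, n3, n4, n5, n6}

States satisfying door ∨ ¬heat: {n1, n2, n3, n5, n6}.
States satisfying heat: {n0, n4, n5}.
States satisfying E[door ∨ ¬heat U heat]: {n0, n1, n2, n3, n4, n5, n6}.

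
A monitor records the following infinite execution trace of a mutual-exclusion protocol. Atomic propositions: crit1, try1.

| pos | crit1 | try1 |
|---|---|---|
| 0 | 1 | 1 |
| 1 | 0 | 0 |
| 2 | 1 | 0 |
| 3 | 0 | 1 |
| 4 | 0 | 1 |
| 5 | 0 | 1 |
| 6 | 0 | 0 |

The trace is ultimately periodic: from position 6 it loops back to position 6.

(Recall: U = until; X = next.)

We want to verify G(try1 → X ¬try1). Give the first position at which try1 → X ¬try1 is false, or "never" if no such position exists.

Check try1 → X ¬try1 at each position in order: 0 ✓, 1 ✓, 2 ✓.
At position 3 the labels are {try1} and the next position 4 has {try1}, so try1 → X ¬try1 is false there. This is the first violation.

3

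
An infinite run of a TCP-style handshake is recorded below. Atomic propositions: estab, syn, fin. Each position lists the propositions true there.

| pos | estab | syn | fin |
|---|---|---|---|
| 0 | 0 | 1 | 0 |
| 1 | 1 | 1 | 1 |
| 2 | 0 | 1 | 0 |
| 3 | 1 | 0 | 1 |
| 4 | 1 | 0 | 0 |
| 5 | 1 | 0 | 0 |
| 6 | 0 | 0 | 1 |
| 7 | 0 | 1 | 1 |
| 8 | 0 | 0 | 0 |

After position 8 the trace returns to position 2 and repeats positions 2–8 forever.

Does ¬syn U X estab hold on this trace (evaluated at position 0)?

Walking from position 0: X estab first holds at position 0, and ¬syn holds at every earlier position along the way, so ¬syn U X estab holds.

Holds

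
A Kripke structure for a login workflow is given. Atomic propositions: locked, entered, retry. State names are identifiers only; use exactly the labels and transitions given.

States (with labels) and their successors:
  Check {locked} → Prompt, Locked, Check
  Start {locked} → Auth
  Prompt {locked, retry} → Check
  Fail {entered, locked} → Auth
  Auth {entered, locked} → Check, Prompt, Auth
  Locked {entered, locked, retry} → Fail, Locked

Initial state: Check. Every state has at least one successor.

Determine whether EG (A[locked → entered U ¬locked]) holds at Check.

Does not hold

States satisfying A[locked → entered U ¬locked]: ∅.
States satisfying EG (A[locked → entered U ¬locked]): ∅.
No suitable path/successor from Check witnesses the formula.
Check ∉ Sat(EG (A[locked → entered U ¬locked])).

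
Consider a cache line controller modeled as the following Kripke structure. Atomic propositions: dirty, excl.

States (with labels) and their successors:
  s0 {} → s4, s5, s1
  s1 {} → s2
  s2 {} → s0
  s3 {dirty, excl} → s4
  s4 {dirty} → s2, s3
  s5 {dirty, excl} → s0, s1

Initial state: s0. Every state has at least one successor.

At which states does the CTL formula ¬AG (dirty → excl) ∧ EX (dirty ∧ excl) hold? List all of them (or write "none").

States satisfying dirty → excl: {s0, s1, s2, s3, s5}.
States satisfying AG (dirty → excl): ∅.
States satisfying ¬AG (dirty → excl): {s0, s1, s2, s3, s4, s5}.
States satisfying dirty ∧ excl: {s3, s5}.
States satisfying EX (dirty ∧ excl): {s0, s4}.
States satisfying ¬AG (dirty → excl) ∧ EX (dirty ∧ excl): {s0, s4}.

{s0, s4}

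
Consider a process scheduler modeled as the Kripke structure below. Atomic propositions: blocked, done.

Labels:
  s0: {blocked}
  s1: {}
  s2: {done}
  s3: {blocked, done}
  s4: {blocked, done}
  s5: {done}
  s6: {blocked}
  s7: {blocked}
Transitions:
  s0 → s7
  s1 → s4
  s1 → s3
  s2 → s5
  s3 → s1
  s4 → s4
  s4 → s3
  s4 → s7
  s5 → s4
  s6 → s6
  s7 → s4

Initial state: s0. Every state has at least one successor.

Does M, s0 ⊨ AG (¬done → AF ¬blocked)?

No

States satisfying ¬done → AF ¬blocked: {s1, s2, s3, s4, s5}.
States satisfying AG (¬done → AF ¬blocked): ∅.
s0 is reachable from s0 and violates ¬done → AF ¬blocked, so AG fails at s0.
s0 ∉ Sat(AG (¬done → AF ¬blocked)).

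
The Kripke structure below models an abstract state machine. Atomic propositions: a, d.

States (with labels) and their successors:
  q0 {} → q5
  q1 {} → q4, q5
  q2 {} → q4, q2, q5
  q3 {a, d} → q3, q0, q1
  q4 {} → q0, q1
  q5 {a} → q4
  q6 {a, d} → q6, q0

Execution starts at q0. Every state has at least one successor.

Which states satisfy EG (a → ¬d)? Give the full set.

States satisfying a → ¬d: {q0, q1, q2, q4, q5}.
States satisfying EG (a → ¬d): {q0, q1, q2, q4, q5}.

{q0, q1, q2, q4, q5}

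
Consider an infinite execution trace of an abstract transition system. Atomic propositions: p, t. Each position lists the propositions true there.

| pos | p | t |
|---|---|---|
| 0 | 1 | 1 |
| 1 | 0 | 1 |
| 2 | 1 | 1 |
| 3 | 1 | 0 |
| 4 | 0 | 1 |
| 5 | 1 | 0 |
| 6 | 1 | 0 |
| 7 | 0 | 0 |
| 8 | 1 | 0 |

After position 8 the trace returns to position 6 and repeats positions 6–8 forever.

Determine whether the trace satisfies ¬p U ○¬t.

Walking from position 0: at position 0, ○¬t has not yet held and ¬p fails, so ¬p U ○¬t is false.

Violated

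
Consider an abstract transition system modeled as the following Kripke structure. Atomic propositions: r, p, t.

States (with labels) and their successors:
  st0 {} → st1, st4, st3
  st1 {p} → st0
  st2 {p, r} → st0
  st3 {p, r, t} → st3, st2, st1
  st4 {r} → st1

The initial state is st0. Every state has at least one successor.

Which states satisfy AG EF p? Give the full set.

{st0, st1, st2, st3, st4}

States satisfying EF p: {st0, st1, st2, st3, st4}.
States satisfying AG EF p: {st0, st1, st2, st3, st4}.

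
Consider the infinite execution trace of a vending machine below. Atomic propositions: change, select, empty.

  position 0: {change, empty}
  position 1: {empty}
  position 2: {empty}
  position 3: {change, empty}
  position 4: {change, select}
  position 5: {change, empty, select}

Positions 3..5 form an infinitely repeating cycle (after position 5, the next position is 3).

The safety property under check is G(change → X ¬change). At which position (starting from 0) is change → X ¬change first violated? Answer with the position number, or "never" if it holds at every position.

3

Check change → X ¬change at each position in order: 0 ✓, 1 ✓, 2 ✓.
At position 3 the labels are {change, empty} and the next position 4 has {change, select}, so change → X ¬change is false there. This is the first violation.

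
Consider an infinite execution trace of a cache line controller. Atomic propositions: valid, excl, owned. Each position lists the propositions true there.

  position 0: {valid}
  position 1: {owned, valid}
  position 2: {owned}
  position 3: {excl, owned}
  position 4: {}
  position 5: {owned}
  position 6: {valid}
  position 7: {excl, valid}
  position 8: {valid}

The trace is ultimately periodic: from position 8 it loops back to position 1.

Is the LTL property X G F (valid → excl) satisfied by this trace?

The position after 0 is 1; G F (valid → excl) is true there.

Yes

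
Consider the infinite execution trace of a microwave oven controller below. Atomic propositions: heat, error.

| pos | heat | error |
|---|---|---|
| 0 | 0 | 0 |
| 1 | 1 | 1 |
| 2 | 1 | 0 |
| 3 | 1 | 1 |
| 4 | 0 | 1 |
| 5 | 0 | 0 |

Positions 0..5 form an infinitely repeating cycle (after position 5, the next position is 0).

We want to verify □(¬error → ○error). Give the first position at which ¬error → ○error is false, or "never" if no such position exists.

5

Check ¬error → ○error at each position in order: 0 ✓, 1 ✓, 2 ✓, 3 ✓, 4 ✓.
At position 5 the labels are {} and the next position 0 has {}, so ¬error → ○error is false there. This is the first violation.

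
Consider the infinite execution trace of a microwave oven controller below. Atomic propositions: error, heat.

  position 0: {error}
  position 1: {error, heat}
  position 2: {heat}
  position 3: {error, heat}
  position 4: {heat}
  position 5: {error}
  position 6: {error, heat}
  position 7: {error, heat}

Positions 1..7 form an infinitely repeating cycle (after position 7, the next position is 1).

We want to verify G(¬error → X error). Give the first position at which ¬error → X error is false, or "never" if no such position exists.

¬error → X error holds at every position 0..7, and those are all the positions the trace ever visits, so the invariant G(¬error → X error) is never violated.

never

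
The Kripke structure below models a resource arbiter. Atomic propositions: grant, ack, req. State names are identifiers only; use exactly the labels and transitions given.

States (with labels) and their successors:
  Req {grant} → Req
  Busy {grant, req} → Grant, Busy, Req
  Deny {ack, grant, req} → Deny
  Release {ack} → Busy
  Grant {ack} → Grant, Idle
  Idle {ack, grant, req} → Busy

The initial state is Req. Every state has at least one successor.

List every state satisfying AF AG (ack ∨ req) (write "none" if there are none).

States satisfying AG (ack ∨ req): {Deny}.
States satisfying AF AG (ack ∨ req): {Deny}.

{Deny}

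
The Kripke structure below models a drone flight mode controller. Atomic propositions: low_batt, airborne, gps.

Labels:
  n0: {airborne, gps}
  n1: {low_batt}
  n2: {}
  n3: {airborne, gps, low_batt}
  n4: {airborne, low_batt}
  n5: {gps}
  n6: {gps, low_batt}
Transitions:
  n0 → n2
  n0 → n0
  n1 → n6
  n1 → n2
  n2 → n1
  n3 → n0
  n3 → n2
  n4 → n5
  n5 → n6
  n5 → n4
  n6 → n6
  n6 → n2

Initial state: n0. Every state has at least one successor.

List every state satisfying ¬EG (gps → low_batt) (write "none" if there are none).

{n0, n4, n5}

States satisfying gps → low_batt: {n1, n2, n3, n4, n6}.
States satisfying EG (gps → low_batt): {n1, n2, n3, n6}.
States satisfying ¬EG (gps → low_batt): {n0, n4, n5}.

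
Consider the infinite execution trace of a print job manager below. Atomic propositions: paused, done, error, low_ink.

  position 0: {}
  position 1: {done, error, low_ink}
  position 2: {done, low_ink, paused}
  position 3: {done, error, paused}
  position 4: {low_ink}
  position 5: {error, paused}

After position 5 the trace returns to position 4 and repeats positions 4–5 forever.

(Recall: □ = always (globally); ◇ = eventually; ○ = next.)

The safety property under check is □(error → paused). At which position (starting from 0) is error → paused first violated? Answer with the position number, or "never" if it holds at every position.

Check error → paused at each position in order: 0 ✓.
At position 1 the labels are {done, error, low_ink}, so error → paused is false there. This is the first violation.

1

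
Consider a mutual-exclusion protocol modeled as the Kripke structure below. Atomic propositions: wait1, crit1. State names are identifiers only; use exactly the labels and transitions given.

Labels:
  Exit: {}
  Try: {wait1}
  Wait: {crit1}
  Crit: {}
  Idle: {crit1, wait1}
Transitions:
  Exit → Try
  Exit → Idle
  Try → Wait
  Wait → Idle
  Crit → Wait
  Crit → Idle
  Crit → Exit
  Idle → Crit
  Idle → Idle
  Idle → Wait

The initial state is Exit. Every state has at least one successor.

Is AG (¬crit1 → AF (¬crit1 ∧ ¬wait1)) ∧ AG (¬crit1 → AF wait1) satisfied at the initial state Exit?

States satisfying ¬crit1 → AF (¬crit1 ∧ ¬wait1): {Exit, Wait, Crit, Idle}.
States satisfying AG (¬crit1 → AF (¬crit1 ∧ ¬wait1)): ∅.
States satisfying ¬crit1 → AF wait1: {Exit, Try, Wait, Crit, Idle}.
States satisfying AG (¬crit1 → AF wait1): {Exit, Try, Wait, Crit, Idle}.
States satisfying AG (¬crit1 → AF (¬crit1 ∧ ¬wait1)) ∧ AG (¬crit1 → AF wait1): ∅.
Exit ∉ Sat(AG (¬crit1 → AF (¬crit1 ∧ ¬wait1)) ∧ AG (¬crit1 → AF wait1)).

Violated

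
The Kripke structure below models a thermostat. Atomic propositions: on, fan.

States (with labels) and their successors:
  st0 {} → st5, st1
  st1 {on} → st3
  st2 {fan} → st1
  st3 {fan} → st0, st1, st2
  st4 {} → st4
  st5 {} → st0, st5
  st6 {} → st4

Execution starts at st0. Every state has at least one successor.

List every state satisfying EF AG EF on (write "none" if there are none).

States satisfying AG EF on: {st0, st1, st2, st3, st5}.
States satisfying EF AG EF on: {st0, st1, st2, st3, st5}.

{st0, st1, st2, st3, st5}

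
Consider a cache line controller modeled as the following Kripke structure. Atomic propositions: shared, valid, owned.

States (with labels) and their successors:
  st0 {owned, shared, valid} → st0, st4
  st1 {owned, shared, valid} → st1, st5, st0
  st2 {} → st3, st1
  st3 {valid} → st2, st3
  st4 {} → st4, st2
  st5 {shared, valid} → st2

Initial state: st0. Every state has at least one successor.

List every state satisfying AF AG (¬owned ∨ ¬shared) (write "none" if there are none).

none

States satisfying AG (¬owned ∨ ¬shared): ∅.
States satisfying AF AG (¬owned ∨ ¬shared): ∅.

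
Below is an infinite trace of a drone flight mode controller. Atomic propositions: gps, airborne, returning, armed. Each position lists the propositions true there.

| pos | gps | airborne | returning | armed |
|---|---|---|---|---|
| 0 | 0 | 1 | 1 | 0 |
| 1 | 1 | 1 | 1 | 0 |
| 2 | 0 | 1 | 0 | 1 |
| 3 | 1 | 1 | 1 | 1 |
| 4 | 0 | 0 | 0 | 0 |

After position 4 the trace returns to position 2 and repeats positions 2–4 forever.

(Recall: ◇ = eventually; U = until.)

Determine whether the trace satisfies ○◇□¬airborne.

Does not hold

The position after 0 is 1; ◇□¬airborne is false there.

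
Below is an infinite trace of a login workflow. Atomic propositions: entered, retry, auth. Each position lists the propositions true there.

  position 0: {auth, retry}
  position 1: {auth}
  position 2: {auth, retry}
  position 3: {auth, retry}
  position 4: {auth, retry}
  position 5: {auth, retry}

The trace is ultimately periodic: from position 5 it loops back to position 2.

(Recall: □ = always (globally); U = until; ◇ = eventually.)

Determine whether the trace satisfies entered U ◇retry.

Yes

Walking from position 0: ◇retry first holds at position 0, and entered holds at every earlier position along the way, so entered U ◇retry holds.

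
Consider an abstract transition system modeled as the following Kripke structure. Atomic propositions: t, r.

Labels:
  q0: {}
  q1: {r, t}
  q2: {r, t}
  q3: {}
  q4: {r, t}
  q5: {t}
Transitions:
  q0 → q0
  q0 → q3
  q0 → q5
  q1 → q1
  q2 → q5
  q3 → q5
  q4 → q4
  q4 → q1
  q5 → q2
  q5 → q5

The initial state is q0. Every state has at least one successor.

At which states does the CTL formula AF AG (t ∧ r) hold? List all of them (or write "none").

States satisfying AG (t ∧ r): {q1, q4}.
States satisfying AF AG (t ∧ r): {q1, q4}.

{q1, q4}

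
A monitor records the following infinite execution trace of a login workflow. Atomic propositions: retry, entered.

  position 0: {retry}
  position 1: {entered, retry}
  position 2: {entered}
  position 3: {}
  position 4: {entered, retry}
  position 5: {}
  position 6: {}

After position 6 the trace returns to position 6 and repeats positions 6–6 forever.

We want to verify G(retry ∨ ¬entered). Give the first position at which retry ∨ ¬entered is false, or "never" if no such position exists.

Check retry ∨ ¬entered at each position in order: 0 ✓, 1 ✓.
At position 2 the labels are {entered}, so retry ∨ ¬entered is false there. This is the first violation.

2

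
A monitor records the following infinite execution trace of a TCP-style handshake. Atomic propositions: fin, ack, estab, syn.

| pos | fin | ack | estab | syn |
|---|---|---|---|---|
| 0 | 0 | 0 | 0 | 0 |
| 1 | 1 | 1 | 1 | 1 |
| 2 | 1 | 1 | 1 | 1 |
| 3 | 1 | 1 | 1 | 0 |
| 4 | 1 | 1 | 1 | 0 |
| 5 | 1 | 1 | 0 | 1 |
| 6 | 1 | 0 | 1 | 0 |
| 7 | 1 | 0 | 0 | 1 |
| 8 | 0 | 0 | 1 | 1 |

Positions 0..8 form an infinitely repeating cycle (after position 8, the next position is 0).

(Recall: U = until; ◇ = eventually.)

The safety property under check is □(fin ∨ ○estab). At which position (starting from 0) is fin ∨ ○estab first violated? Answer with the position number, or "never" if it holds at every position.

8

Check fin ∨ ○estab at each position in order: 0 ✓, 1 ✓, 2 ✓, 3 ✓, 4 ✓, 5 ✓, 6 ✓, 7 ✓.
At position 8 the labels are {estab, syn} and the next position 0 has {}, so fin ∨ ○estab is false there. This is the first violation.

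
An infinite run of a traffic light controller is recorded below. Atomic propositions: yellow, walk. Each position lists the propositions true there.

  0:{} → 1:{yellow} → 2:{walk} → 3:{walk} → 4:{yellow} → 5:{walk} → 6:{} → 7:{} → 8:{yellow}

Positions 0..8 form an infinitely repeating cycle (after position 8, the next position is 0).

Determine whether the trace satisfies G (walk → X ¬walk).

Does not hold

walk → X ¬walk must hold at every position from 0 onward. It fails at position 2, so G (walk → X ¬walk) is false.
Positions where walk holds: 2, 3, 5.
Check X ¬walk at each: 2→fails, 3→ok, 5→ok.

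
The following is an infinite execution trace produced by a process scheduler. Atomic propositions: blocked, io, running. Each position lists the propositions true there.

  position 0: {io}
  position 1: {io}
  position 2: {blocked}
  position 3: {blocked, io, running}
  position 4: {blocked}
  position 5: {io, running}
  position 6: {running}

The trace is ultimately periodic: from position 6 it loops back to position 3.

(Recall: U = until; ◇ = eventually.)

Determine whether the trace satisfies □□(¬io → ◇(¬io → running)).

Holds

□(¬io → ◇(¬io → running)) holds at every position 0..6, and those are all positions ever visited, so □□(¬io → ◇(¬io → running)) holds.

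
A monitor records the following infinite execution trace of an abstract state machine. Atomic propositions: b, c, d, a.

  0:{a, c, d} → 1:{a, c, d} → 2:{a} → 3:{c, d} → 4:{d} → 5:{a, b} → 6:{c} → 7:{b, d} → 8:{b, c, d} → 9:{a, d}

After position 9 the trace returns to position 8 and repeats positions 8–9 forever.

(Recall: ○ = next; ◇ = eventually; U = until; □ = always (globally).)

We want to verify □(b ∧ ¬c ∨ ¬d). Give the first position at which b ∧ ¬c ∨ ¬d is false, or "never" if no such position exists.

0

At position 0 the labels are {a, c, d}, so b ∧ ¬c ∨ ¬d is false there. This is the first violation.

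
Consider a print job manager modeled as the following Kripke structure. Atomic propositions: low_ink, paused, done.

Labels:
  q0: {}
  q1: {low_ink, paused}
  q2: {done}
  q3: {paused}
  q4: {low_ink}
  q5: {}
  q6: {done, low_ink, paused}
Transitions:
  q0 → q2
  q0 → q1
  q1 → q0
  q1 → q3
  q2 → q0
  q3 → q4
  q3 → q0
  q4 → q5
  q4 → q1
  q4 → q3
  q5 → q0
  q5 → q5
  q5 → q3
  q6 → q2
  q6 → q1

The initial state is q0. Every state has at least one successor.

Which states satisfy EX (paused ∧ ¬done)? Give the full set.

{q0, q1, q4, q5, q6}

States satisfying paused ∧ ¬done: {q1, q3}.
States satisfying EX (paused ∧ ¬done): {q0, q1, q4, q5, q6}.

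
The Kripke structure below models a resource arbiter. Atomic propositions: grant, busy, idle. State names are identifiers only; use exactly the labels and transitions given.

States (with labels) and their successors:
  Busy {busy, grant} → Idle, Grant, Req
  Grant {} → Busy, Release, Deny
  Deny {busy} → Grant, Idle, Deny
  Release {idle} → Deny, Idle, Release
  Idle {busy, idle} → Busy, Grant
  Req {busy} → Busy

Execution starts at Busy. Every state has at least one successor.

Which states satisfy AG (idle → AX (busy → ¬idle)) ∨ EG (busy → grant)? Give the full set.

{Busy, Grant, Release}

States satisfying idle → AX (busy → ¬idle): {Busy, Grant, Deny, Idle, Req}.
States satisfying AG (idle → AX (busy → ¬idle)): ∅.
States satisfying busy → grant: {Busy, Grant, Release}.
States satisfying EG (busy → grant): {Busy, Grant, Release}.
States satisfying AG (idle → AX (busy → ¬idle)) ∨ EG (busy → grant): {Busy, Grant, Release}.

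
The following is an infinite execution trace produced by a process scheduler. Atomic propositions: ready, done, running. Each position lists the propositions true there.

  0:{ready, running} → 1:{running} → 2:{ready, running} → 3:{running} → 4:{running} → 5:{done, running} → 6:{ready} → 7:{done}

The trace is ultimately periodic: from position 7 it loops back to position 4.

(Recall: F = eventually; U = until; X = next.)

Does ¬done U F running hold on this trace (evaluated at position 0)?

Holds

Walking from position 0: F running first holds at position 0, and ¬done holds at every earlier position along the way, so ¬done U F running holds.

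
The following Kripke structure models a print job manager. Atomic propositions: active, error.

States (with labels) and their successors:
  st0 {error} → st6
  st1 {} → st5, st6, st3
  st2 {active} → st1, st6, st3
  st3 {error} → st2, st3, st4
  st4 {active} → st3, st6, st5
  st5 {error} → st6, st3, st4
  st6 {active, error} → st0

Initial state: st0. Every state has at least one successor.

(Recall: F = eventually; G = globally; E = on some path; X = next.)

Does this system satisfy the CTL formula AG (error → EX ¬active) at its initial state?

No

States satisfying error → EX ¬active: {st1, st2, st3, st4, st5, st6}.
States satisfying AG (error → EX ¬active): ∅.
st0 is reachable from st0 and violates error → EX ¬active, so AG fails at st0.
st0 ∉ Sat(AG (error → EX ¬active)).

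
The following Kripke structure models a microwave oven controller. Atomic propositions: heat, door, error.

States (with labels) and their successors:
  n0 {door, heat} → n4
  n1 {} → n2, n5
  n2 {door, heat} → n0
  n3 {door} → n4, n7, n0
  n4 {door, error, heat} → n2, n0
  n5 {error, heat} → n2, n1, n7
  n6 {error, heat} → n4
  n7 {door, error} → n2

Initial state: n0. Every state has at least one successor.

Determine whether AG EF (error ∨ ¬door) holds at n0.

States satisfying EF (error ∨ ¬door): {n0, n1, n2, n3, n4, n5, n6, n7}.
States satisfying AG EF (error ∨ ¬door): {n0, n1, n2, n3, n4, n5, n6, n7}.
Every state reachable from n0 satisfies EF (error ∨ ¬door).
n0 ∈ Sat(AG EF (error ∨ ¬door)).

Holds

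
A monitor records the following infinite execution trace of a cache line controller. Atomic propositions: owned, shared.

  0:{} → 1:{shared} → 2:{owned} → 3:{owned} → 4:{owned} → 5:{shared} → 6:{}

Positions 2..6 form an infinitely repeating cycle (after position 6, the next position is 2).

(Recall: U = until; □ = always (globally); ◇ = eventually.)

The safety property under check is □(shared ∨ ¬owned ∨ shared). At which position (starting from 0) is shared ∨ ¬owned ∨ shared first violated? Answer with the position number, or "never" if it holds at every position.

Check shared ∨ ¬owned ∨ shared at each position in order: 0 ✓, 1 ✓.
At position 2 the labels are {owned}, so shared ∨ ¬owned ∨ shared is false there. This is the first violation.

2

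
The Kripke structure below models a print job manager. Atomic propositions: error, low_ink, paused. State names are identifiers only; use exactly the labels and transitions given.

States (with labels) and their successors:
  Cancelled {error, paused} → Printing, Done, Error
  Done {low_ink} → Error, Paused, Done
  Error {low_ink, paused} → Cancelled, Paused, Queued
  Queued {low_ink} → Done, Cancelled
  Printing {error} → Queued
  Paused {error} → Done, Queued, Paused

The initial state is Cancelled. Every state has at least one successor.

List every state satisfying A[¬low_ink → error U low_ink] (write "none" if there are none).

States satisfying ¬low_ink → error: {Cancelled, Done, Error, Queued, Printing, Paused}.
States satisfying low_ink: {Done, Error, Queued}.
States satisfying A[¬low_ink → error U low_ink]: {Cancelled, Done, Error, Queued, Printing}.

{Cancelled, Done, Error, Queued, Printing}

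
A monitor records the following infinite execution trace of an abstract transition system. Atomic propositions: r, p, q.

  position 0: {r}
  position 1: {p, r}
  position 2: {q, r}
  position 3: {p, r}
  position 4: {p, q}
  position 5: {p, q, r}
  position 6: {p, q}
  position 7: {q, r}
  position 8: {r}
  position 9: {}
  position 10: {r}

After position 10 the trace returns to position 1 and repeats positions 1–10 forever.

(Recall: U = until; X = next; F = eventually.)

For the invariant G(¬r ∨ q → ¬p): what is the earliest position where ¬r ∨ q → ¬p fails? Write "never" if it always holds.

4

Check ¬r ∨ q → ¬p at each position in order: 0 ✓, 1 ✓, 2 ✓, 3 ✓.
At position 4 the labels are {p, q}, so ¬r ∨ q → ¬p is false there. This is the first violation.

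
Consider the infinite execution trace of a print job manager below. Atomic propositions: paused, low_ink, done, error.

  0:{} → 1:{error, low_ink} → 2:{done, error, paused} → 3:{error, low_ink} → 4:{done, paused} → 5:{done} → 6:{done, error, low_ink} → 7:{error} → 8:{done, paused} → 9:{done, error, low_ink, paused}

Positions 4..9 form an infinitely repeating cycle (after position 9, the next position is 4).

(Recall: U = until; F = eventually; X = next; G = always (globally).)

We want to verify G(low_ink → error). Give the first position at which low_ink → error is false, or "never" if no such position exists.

low_ink → error holds at every position 0..9, and those are all the positions the trace ever visits, so the invariant G(low_ink → error) is never violated.

never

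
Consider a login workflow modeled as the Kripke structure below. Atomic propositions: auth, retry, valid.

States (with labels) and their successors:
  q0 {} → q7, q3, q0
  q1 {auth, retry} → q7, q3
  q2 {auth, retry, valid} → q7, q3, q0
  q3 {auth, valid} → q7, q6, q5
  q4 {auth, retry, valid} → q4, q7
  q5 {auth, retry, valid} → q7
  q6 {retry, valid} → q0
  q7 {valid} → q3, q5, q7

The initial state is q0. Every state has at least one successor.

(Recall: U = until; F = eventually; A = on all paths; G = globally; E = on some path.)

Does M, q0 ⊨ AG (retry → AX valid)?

States satisfying retry → AX valid: {q0, q1, q3, q4, q5, q7}.
States satisfying AG (retry → AX valid): ∅.
q6 is reachable from q0 and violates retry → AX valid, so AG fails at q0.
q0 ∉ Sat(AG (retry → AX valid)).

Violated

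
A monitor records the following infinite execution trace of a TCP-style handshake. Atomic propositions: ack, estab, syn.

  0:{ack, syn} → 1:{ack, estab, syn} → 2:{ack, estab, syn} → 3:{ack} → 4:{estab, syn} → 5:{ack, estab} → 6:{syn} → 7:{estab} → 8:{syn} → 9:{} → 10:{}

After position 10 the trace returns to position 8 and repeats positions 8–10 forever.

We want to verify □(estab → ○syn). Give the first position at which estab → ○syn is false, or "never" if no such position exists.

2

Check estab → ○syn at each position in order: 0 ✓, 1 ✓.
At position 2 the labels are {ack, estab, syn} and the next position 3 has {ack}, so estab → ○syn is false there. This is the first violation.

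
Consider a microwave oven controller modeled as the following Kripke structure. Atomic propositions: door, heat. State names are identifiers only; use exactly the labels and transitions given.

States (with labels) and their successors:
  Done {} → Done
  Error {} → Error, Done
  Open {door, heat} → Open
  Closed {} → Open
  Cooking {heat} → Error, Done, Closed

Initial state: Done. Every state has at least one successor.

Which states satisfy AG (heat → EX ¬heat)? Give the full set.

{Done, Error}

States satisfying heat → EX ¬heat: {Done, Error, Closed, Cooking}.
States satisfying AG (heat → EX ¬heat): {Done, Error}.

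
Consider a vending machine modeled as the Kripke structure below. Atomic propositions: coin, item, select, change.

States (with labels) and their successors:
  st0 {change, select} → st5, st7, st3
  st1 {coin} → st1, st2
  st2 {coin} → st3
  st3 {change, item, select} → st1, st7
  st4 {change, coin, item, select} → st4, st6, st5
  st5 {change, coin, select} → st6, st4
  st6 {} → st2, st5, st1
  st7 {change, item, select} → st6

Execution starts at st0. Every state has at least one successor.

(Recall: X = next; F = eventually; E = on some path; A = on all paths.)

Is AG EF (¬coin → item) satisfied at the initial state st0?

Satisfied

States satisfying EF (¬coin → item): {st0, st1, st2, st3, st4, st5, st6, st7}.
States satisfying AG EF (¬coin → item): {st0, st1, st2, st3, st4, st5, st6, st7}.
Every state reachable from st0 satisfies EF (¬coin → item).
st0 ∈ Sat(AG EF (¬coin → item)).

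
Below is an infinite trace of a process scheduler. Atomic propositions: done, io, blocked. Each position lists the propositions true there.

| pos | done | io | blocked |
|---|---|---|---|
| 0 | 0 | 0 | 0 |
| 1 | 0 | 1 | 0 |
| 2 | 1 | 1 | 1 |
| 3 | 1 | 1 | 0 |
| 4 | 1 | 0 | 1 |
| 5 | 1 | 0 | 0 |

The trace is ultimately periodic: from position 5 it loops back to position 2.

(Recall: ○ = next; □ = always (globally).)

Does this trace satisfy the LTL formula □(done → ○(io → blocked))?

Violated

done → ○(io → blocked) must hold at every position from 0 onward. It fails at position 2, so □(done → ○(io → blocked)) is false.
Positions where done holds: 2, 3, 4, 5.
Check ○(io → blocked) at each: 2→fails, 3→ok, 4→ok, 5→ok.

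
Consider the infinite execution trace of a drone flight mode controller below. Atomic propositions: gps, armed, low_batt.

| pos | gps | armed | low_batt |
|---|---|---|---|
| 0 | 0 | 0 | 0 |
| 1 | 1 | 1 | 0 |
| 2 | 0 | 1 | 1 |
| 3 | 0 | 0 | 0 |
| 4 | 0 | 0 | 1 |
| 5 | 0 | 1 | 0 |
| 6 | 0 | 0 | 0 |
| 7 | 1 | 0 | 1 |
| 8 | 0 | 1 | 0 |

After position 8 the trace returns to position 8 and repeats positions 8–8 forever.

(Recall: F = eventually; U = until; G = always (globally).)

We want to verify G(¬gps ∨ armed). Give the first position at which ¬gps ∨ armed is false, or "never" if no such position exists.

7

Check ¬gps ∨ armed at each position in order: 0 ✓, 1 ✓, 2 ✓, 3 ✓, 4 ✓, 5 ✓, 6 ✓.
At position 7 the labels are {gps, low_batt}, so ¬gps ∨ armed is false there. This is the first violation.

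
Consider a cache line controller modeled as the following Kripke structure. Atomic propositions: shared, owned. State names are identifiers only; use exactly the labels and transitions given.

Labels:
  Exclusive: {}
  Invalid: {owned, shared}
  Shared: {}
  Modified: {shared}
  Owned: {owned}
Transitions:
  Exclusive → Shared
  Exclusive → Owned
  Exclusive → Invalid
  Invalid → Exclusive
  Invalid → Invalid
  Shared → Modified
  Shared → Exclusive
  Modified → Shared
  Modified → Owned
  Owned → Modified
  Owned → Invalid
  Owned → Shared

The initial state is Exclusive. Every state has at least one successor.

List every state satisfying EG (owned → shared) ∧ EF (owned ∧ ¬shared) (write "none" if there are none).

{Exclusive, Invalid, Shared, Modified}

States satisfying owned → shared: {Exclusive, Invalid, Shared, Modified}.
States satisfying EG (owned → shared): {Exclusive, Invalid, Shared, Modified}.
States satisfying owned ∧ ¬shared: {Owned}.
States satisfying EF (owned ∧ ¬shared): {Exclusive, Invalid, Shared, Modified, Owned}.
States satisfying EG (owned → shared) ∧ EF (owned ∧ ¬shared): {Exclusive, Invalid, Shared, Modified}.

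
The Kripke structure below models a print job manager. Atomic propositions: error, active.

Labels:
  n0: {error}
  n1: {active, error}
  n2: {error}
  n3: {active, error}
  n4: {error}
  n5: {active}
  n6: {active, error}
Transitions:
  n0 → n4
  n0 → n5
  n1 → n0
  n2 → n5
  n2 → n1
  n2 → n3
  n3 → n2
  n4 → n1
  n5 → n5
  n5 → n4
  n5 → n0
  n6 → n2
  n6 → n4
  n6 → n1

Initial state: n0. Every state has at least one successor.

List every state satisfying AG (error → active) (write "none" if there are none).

States satisfying error → active: {n1, n3, n5, n6}.
States satisfying AG (error → active): ∅.

none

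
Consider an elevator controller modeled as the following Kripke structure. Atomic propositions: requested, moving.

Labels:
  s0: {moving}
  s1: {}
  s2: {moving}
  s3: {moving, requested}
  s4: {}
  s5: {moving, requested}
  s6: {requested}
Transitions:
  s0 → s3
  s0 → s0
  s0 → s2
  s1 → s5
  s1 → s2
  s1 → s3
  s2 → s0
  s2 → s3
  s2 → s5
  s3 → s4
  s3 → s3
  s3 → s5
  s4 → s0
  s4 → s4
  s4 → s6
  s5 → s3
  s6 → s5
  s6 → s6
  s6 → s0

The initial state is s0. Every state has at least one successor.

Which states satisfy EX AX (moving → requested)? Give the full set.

{s0, s1, s2, s3, s5, s6}

States satisfying AX (moving → requested): {s3, s5}.
States satisfying EX AX (moving → requested): {s0, s1, s2, s3, s5, s6}.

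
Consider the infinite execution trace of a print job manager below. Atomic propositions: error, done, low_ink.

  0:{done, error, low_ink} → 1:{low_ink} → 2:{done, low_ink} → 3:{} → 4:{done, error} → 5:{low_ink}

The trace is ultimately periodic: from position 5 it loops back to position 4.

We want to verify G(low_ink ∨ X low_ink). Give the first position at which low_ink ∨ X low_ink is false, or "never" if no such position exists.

3

Check low_ink ∨ X low_ink at each position in order: 0 ✓, 1 ✓, 2 ✓.
At position 3 the labels are {} and the next position 4 has {done, error}, so low_ink ∨ X low_ink is false there. This is the first violation.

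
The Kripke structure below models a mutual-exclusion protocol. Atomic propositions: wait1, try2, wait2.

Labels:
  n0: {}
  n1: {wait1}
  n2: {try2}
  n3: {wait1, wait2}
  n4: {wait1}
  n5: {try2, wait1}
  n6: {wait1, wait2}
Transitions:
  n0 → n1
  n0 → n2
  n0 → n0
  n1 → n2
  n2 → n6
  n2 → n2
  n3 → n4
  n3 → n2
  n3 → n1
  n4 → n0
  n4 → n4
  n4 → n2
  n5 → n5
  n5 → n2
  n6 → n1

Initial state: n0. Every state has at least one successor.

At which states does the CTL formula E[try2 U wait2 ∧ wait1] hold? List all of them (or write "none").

{n2, n3, n5, n6}

States satisfying try2: {n2, n5}.
States satisfying wait2 ∧ wait1: {n3, n6}.
States satisfying E[try2 U wait2 ∧ wait1]: {n2, n3, n5, n6}.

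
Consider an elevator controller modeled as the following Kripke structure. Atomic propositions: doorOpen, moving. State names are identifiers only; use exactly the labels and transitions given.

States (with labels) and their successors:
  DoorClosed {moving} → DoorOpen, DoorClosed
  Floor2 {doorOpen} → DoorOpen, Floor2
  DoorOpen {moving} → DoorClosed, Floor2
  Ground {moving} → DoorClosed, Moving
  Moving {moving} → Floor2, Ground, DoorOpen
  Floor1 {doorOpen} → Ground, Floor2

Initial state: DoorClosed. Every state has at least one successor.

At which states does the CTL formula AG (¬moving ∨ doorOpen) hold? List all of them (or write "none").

none

States satisfying ¬moving ∨ doorOpen: {Floor2, Floor1}.
States satisfying AG (¬moving ∨ doorOpen): ∅.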